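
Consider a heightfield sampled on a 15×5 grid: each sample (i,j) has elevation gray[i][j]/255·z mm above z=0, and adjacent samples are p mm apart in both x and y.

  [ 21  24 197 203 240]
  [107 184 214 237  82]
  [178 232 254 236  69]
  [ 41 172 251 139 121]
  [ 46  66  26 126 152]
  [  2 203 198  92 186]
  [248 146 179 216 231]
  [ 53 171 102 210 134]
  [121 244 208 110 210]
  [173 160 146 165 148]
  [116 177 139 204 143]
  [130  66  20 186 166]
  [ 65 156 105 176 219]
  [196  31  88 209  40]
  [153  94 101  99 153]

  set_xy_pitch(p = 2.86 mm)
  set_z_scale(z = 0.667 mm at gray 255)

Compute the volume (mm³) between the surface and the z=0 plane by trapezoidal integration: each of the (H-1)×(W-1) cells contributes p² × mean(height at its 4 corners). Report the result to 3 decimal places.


height_mm = gray/255 × 0.667; cell vol = 2.86² × mean(4 corners)
unit = 2.86² × 0.667 / (4×255) = 0.00534882 mm³ per gray-sum
row 0: Σ corner-gray over 4 cells = 2568  → 13.7358
row 1: Σ corner-gray over 4 cells = 3150  → 16.8488
row 2: Σ corner-gray over 4 cells = 2977  → 15.9234
row 3: Σ corner-gray over 4 cells = 1920  → 10.2697
row 4: Σ corner-gray over 4 cells = 1808  → 9.6707
row 5: Σ corner-gray over 4 cells = 2735  → 14.6290
row 6: Σ corner-gray over 4 cells = 2714  → 14.5167
row 7: Σ corner-gray over 4 cells = 2608  → 13.9497
row 8: Σ corner-gray over 4 cells = 2718  → 14.5381
row 9: Σ corner-gray over 4 cells = 2562  → 13.7037
row 10: Σ corner-gray over 4 cells = 2139  → 11.4411
row 11: Σ corner-gray over 4 cells = 1998  → 10.6869
row 12: Σ corner-gray over 4 cells = 2050  → 10.9651
row 13: Σ corner-gray over 4 cells = 1786  → 9.5530
Σ rows: total corner-gray = 33733  → 180.4316 mm³

180.432


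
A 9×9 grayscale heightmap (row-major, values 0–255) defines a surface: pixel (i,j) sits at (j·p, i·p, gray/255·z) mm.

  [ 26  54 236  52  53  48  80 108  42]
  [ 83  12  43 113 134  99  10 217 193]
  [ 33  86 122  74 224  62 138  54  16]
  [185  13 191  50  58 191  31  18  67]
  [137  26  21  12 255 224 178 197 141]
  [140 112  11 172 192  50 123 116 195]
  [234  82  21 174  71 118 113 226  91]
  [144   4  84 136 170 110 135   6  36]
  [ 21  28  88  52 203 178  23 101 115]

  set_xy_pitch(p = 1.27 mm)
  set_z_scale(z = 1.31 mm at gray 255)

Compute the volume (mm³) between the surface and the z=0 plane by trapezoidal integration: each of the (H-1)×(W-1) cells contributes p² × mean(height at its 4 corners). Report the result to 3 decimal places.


height_mm = gray/255 × 1.31; cell vol = 1.27² × mean(4 corners)
unit = 1.27² × 1.31 / (4×255) = 0.00207147 mm³ per gray-sum
row 0: Σ corner-gray over 8 cells = 2862  → 5.9285
row 1: Σ corner-gray over 8 cells = 3101  → 6.4236
row 2: Σ corner-gray over 8 cells = 2925  → 6.0590
row 3: Σ corner-gray over 8 cells = 3460  → 7.1673
row 4: Σ corner-gray over 8 cells = 3991  → 8.2672
row 5: Σ corner-gray over 8 cells = 3822  → 7.9172
row 6: Σ corner-gray over 8 cells = 3405  → 7.0534
row 7: Σ corner-gray over 8 cells = 2952  → 6.1150
Σ rows: total corner-gray = 26518  → 54.9312 mm³

54.931


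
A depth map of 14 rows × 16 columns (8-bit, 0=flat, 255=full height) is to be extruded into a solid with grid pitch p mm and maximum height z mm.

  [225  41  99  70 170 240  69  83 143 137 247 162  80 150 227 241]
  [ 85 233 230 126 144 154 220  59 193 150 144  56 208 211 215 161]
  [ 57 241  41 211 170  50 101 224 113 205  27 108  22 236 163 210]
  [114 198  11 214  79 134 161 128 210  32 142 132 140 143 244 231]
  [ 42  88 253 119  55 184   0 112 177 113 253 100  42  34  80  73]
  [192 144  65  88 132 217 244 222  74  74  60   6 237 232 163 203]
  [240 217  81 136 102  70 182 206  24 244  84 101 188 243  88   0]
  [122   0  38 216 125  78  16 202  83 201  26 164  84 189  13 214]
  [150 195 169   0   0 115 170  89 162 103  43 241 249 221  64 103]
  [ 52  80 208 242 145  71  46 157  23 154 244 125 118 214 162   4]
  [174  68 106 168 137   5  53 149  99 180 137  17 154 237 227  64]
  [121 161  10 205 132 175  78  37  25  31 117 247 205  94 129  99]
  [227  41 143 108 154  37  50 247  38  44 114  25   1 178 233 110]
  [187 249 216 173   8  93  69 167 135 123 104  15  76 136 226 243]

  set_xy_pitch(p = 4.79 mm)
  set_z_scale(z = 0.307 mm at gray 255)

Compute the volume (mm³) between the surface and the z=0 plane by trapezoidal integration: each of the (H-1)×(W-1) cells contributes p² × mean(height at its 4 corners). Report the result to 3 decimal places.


701.622

height_mm = gray/255 × 0.307; cell vol = 4.79² × mean(4 corners)
unit = 4.79² × 0.307 / (4×255) = 0.00690572 mm³ per gray-sum
row 0: Σ corner-gray over 15 cells = 9234  → 63.7675
row 1: Σ corner-gray over 15 cells = 9023  → 62.3103
row 2: Σ corner-gray over 15 cells = 8372  → 57.8147
row 3: Σ corner-gray over 15 cells = 7616  → 52.5940
row 4: Σ corner-gray over 15 cells = 7646  → 52.8012
row 5: Σ corner-gray over 15 cells = 8483  → 58.5813
row 6: Σ corner-gray over 15 cells = 7378  → 50.9504
row 7: Σ corner-gray over 15 cells = 7101  → 49.0375
row 8: Σ corner-gray over 15 cells = 7929  → 54.7555
row 9: Σ corner-gray over 15 cells = 7746  → 53.4917
row 10: Σ corner-gray over 15 cells = 7224  → 49.8870
row 11: Σ corner-gray over 15 cells = 6675  → 46.0957
row 12: Σ corner-gray over 15 cells = 7173  → 49.5348
Σ rows: total corner-gray = 101600  → 701.6216 mm³


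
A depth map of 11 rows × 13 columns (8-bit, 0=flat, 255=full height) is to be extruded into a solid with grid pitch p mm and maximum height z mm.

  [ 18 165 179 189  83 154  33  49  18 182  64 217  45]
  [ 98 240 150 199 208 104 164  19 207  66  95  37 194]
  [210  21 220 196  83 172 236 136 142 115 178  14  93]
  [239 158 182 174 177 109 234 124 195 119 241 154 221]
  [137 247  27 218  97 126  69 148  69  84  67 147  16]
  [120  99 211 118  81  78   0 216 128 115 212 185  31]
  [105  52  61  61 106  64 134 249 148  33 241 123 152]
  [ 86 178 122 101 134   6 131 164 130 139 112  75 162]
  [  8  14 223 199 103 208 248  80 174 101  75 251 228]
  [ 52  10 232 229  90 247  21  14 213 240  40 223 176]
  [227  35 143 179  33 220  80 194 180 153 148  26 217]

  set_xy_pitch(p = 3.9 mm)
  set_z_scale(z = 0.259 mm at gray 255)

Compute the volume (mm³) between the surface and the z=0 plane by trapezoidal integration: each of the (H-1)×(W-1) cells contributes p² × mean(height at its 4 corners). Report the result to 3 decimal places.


height_mm = gray/255 × 0.259; cell vol = 3.9² × mean(4 corners)
unit = 3.9² × 0.259 / (4×255) = 0.00386215 mm³ per gray-sum
row 0: Σ corner-gray over 12 cells = 5999  → 23.1690
row 1: Σ corner-gray over 12 cells = 6599  → 25.4863
row 2: Σ corner-gray over 12 cells = 7523  → 29.0549
row 3: Σ corner-gray over 12 cells = 6945  → 26.8226
row 4: Σ corner-gray over 12 cells = 5788  → 22.3541
row 5: Σ corner-gray over 12 cells = 5838  → 22.5472
row 6: Σ corner-gray over 12 cells = 5633  → 21.7555
row 7: Σ corner-gray over 12 cells = 6420  → 24.7950
row 8: Σ corner-gray over 12 cells = 6934  → 26.7801
row 9: Σ corner-gray over 12 cells = 6572  → 25.3820
Σ rows: total corner-gray = 64251  → 248.1468 mm³

248.147


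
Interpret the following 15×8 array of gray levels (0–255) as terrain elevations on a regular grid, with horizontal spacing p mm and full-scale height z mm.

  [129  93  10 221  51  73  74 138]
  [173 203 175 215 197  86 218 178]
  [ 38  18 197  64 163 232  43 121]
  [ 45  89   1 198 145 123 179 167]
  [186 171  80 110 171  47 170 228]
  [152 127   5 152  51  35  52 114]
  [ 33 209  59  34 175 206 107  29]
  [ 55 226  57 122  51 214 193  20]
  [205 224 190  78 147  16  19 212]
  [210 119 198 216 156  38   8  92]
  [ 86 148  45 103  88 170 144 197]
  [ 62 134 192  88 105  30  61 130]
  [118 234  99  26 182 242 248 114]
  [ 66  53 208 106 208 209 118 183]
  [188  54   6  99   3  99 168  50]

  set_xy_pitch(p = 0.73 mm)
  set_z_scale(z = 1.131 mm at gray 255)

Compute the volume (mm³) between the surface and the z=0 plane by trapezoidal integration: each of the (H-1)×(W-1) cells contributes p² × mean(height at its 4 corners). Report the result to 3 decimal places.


height_mm = gray/255 × 1.131; cell vol = 0.73² × mean(4 corners)
unit = 0.73² × 1.131 / (4×255) = 0.000590892 mm³ per gray-sum
row 0: Σ corner-gray over 7 cells = 3850  → 2.2749
row 1: Σ corner-gray over 7 cells = 4132  → 2.4416
row 2: Σ corner-gray over 7 cells = 3275  → 1.9352
row 3: Σ corner-gray over 7 cells = 3594  → 2.1237
row 4: Σ corner-gray over 7 cells = 3022  → 1.7857
row 5: Σ corner-gray over 7 cells = 2752  → 1.6261
row 6: Σ corner-gray over 7 cells = 3443  → 2.0344
row 7: Σ corner-gray over 7 cells = 3566  → 2.1071
row 8: Σ corner-gray over 7 cells = 3537  → 2.0900
row 9: Σ corner-gray over 7 cells = 3451  → 2.0392
row 10: Σ corner-gray over 7 cells = 3091  → 1.8264
row 11: Σ corner-gray over 7 cells = 3706  → 2.1898
row 12: Σ corner-gray over 7 cells = 4347  → 2.5686
row 13: Σ corner-gray over 7 cells = 3149  → 1.8607
Σ rows: total corner-gray = 48915  → 28.9035 mm³

28.903


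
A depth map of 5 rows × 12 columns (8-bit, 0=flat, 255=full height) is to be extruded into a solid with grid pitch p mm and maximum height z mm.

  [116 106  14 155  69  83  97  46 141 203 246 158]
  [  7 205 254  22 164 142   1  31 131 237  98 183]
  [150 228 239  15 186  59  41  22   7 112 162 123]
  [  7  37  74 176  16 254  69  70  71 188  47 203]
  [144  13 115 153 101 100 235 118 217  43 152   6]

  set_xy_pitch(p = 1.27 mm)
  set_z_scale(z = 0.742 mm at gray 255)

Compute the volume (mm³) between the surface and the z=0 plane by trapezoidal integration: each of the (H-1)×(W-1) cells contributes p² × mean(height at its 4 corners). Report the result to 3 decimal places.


23.485

height_mm = gray/255 × 0.742; cell vol = 1.27² × mean(4 corners)
unit = 1.27² × 0.742 / (4×255) = 0.00117331 mm³ per gray-sum
row 0: Σ corner-gray over 11 cells = 5354  → 6.2819
row 1: Σ corner-gray over 11 cells = 5175  → 6.0719
row 2: Σ corner-gray over 11 cells = 4629  → 5.4312
row 3: Σ corner-gray over 11 cells = 4858  → 5.6999
Σ rows: total corner-gray = 20016  → 23.4849 mm³


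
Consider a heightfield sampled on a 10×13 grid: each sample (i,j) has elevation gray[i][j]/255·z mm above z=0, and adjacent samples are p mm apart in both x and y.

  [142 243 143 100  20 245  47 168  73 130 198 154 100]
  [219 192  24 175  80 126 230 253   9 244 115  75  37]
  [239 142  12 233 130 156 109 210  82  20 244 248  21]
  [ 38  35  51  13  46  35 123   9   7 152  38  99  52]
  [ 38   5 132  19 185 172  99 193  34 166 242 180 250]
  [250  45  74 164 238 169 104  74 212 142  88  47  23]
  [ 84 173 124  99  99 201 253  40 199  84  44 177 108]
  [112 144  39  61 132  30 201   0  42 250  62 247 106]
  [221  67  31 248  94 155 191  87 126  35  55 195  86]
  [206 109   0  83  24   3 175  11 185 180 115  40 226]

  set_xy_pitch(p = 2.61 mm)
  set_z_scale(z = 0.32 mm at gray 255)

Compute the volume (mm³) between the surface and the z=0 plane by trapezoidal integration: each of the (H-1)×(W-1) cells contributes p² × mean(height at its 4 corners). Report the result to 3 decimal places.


109.588

height_mm = gray/255 × 0.32; cell vol = 2.61² × mean(4 corners)
unit = 2.61² × 0.32 / (4×255) = 0.00213713 mm³ per gray-sum
row 0: Σ corner-gray over 12 cells = 6586  → 14.0751
row 1: Σ corner-gray over 12 cells = 6734  → 14.3914
row 2: Σ corner-gray over 12 cells = 4738  → 10.1257
row 3: Σ corner-gray over 12 cells = 4448  → 9.5060
row 4: Σ corner-gray over 12 cells = 6129  → 13.0985
row 5: Σ corner-gray over 12 cells = 6165  → 13.1754
row 6: Σ corner-gray over 12 cells = 5812  → 12.4210
row 7: Σ corner-gray over 12 cells = 5509  → 11.7734
row 8: Σ corner-gray over 12 cells = 5157  → 11.0212
Σ rows: total corner-gray = 51278  → 109.5877 mm³


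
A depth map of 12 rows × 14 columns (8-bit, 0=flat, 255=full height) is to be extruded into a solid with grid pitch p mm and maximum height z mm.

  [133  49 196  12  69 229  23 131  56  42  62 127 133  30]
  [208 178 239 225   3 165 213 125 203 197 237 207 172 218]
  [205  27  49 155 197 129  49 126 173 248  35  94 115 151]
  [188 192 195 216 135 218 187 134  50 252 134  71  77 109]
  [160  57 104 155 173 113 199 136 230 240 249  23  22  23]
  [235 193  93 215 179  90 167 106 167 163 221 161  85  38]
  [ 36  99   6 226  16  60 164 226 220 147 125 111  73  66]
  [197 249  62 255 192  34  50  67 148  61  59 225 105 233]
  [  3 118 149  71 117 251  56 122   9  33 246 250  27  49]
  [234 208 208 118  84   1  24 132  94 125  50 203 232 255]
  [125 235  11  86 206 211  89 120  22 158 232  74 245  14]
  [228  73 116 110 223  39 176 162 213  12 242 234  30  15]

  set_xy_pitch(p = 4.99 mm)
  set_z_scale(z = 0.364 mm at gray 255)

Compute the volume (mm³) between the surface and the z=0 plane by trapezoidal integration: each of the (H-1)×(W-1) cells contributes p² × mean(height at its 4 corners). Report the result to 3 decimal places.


height_mm = gray/255 × 0.364; cell vol = 4.99² × mean(4 corners)
unit = 4.99² × 0.364 / (4×255) = 0.00888592 mm³ per gray-sum
row 0: Σ corner-gray over 13 cells = 7175  → 63.7565
row 1: Σ corner-gray over 13 cells = 7904  → 70.2343
row 2: Σ corner-gray over 13 cells = 7169  → 63.7031
row 3: Σ corner-gray over 13 cells = 7604  → 67.5685
row 4: Σ corner-gray over 13 cells = 7538  → 66.9821
row 5: Σ corner-gray over 13 cells = 7001  → 62.2103
row 6: Σ corner-gray over 13 cells = 6492  → 57.6874
row 7: Σ corner-gray over 13 cells = 6394  → 56.8166
row 8: Σ corner-gray over 13 cells = 6397  → 56.8432
row 9: Σ corner-gray over 13 cells = 6964  → 61.8815
row 10: Σ corner-gray over 13 cells = 7020  → 62.3791
Σ rows: total corner-gray = 77658  → 690.0626 mm³

690.063


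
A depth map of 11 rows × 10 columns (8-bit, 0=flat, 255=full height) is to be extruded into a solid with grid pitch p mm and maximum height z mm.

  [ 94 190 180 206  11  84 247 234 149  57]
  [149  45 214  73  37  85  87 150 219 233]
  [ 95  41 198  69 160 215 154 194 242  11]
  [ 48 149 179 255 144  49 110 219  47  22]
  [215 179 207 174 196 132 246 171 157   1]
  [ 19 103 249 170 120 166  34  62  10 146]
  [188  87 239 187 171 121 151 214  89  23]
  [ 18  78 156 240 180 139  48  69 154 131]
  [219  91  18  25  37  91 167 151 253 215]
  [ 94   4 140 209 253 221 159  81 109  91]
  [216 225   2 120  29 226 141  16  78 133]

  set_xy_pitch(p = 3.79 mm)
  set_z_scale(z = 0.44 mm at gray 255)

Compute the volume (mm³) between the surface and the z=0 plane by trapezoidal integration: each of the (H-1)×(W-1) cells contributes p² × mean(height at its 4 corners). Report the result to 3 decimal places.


302.279

height_mm = gray/255 × 0.44; cell vol = 3.79² × mean(4 corners)
unit = 3.79² × 0.44 / (4×255) = 0.00619628 mm³ per gray-sum
row 0: Σ corner-gray over 9 cells = 4955  → 30.7026
row 1: Σ corner-gray over 9 cells = 4854  → 30.0767
row 2: Σ corner-gray over 9 cells = 5026  → 31.1425
row 3: Σ corner-gray over 9 cells = 5514  → 34.1663
row 4: Σ corner-gray over 9 cells = 5133  → 31.8055
row 5: Σ corner-gray over 9 cells = 4722  → 29.2588
row 6: Σ corner-gray over 9 cells = 5006  → 31.0186
row 7: Σ corner-gray over 9 cells = 4377  → 27.1211
row 8: Σ corner-gray over 9 cells = 4637  → 28.7321
row 9: Σ corner-gray over 9 cells = 4560  → 28.2550
Σ rows: total corner-gray = 48784  → 302.2792 mm³


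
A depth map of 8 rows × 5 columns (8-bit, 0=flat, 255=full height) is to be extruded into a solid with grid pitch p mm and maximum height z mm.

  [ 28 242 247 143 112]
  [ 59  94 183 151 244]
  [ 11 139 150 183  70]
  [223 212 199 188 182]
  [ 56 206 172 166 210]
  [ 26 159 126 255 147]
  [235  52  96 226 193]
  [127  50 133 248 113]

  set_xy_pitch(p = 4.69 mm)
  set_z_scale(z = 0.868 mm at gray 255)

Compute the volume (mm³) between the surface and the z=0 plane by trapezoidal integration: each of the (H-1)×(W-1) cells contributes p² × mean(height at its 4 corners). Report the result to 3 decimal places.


height_mm = gray/255 × 0.868; cell vol = 4.69² × mean(4 corners)
unit = 4.69² × 0.868 / (4×255) = 0.0187182 mm³ per gray-sum
row 0: Σ corner-gray over 4 cells = 2563  → 47.9749
row 1: Σ corner-gray over 4 cells = 2184  → 40.8807
row 2: Σ corner-gray over 4 cells = 2628  → 49.1916
row 3: Σ corner-gray over 4 cells = 2957  → 55.3499
row 4: Σ corner-gray over 4 cells = 2607  → 48.7985
row 5: Σ corner-gray over 4 cells = 2429  → 45.4666
row 6: Σ corner-gray over 4 cells = 2278  → 42.6402
Σ rows: total corner-gray = 17646  → 330.3022 mm³

330.302


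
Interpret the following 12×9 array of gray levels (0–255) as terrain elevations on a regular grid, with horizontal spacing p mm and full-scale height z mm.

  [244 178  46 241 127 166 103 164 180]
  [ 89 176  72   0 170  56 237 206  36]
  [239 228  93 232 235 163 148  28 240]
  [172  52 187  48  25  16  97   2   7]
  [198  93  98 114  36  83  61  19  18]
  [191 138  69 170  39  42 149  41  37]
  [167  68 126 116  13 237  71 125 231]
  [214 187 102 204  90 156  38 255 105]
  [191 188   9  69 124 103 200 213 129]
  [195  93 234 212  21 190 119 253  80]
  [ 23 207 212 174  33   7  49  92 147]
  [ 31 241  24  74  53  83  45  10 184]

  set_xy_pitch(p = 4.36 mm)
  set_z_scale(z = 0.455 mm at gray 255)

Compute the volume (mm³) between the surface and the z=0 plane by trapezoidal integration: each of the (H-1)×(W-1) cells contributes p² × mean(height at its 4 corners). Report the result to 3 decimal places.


356.312

height_mm = gray/255 × 0.455; cell vol = 4.36² × mean(4 corners)
unit = 4.36² × 0.455 / (4×255) = 0.00847977 mm³ per gray-sum
row 0: Σ corner-gray over 8 cells = 4433  → 37.5908
row 1: Σ corner-gray over 8 cells = 4692  → 39.7871
row 2: Σ corner-gray over 8 cells = 3766  → 31.9348
row 3: Σ corner-gray over 8 cells = 2257  → 19.1388
row 4: Σ corner-gray over 8 cells = 2748  → 23.3024
row 5: Σ corner-gray over 8 cells = 3434  → 29.1195
row 6: Σ corner-gray over 8 cells = 4293  → 36.4037
row 7: Σ corner-gray over 8 cells = 4515  → 38.2862
row 8: Σ corner-gray over 8 cells = 4651  → 39.4394
row 9: Σ corner-gray over 8 cells = 4237  → 35.9288
row 10: Σ corner-gray over 8 cells = 2993  → 25.3800
Σ rows: total corner-gray = 42019  → 356.3116 mm³


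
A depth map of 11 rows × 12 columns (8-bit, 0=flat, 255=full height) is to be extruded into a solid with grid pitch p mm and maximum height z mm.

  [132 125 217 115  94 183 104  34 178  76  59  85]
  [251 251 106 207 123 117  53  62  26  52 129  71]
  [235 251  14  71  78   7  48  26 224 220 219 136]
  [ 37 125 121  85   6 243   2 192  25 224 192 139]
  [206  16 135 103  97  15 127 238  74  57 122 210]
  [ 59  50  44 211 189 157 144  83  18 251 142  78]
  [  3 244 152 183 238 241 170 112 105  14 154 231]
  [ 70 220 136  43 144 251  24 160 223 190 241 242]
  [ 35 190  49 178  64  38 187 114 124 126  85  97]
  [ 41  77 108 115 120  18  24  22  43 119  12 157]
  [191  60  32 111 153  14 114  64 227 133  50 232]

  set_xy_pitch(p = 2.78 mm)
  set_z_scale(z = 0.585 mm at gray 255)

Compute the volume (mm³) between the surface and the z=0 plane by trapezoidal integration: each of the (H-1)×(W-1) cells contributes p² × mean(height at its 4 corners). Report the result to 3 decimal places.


height_mm = gray/255 × 0.585; cell vol = 2.78² × mean(4 corners)
unit = 2.78² × 0.585 / (4×255) = 0.00443246 mm³ per gray-sum
row 0: Σ corner-gray over 11 cells = 5161  → 22.8760
row 1: Σ corner-gray over 11 cells = 5261  → 23.3192
row 2: Σ corner-gray over 11 cells = 5293  → 23.4610
row 3: Σ corner-gray over 11 cells = 4990  → 22.1180
row 4: Σ corner-gray over 11 cells = 5099  → 22.6011
row 5: Σ corner-gray over 11 cells = 6175  → 27.3705
row 6: Σ corner-gray over 11 cells = 7036  → 31.1868
row 7: Σ corner-gray over 11 cells = 6018  → 26.6746
row 8: Σ corner-gray over 11 cells = 3956  → 17.5348
row 9: Σ corner-gray over 11 cells = 3853  → 17.0783
Σ rows: total corner-gray = 52842  → 234.2203 mm³

234.220


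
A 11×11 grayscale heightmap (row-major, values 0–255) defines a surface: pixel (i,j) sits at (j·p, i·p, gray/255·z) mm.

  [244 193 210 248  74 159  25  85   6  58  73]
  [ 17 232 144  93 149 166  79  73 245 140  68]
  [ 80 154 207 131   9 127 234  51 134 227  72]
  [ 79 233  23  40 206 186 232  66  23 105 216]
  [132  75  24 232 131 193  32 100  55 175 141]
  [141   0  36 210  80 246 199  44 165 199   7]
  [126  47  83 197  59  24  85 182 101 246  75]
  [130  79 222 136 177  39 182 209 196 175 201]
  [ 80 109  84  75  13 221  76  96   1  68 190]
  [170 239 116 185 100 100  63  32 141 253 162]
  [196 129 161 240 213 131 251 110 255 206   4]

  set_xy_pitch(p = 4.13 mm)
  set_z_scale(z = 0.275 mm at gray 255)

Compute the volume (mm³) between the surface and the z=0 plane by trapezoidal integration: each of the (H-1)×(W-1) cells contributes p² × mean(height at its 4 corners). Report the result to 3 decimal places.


height_mm = gray/255 × 0.275; cell vol = 4.13² × mean(4 corners)
unit = 4.13² × 0.275 / (4×255) = 0.00459867 mm³ per gray-sum
row 0: Σ corner-gray over 10 cells = 5160  → 23.7292
row 1: Σ corner-gray over 10 cells = 5427  → 24.9570
row 2: Σ corner-gray over 10 cells = 5223  → 24.0189
row 3: Σ corner-gray over 10 cells = 4830  → 22.2116
row 4: Σ corner-gray over 10 cells = 4813  → 22.1334
row 5: Σ corner-gray over 10 cells = 4755  → 21.8667
row 6: Σ corner-gray over 10 cells = 5410  → 24.8788
row 7: Σ corner-gray over 10 cells = 4917  → 22.6117
row 8: Σ corner-gray over 10 cells = 4546  → 20.9056
row 9: Σ corner-gray over 10 cells = 6382  → 29.3487
Σ rows: total corner-gray = 51463  → 236.6616 mm³

236.662


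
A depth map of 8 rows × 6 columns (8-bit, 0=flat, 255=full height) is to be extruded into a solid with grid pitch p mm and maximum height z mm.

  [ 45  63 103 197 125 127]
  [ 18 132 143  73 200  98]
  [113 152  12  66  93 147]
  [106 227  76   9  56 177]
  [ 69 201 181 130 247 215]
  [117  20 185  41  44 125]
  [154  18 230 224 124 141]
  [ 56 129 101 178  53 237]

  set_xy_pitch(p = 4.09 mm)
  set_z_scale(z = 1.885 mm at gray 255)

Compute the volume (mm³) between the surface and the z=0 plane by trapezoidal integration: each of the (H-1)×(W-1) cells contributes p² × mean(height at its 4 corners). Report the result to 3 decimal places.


height_mm = gray/255 × 1.885; cell vol = 4.09² × mean(4 corners)
unit = 4.09² × 1.885 / (4×255) = 0.0309142 mm³ per gray-sum
row 0: Σ corner-gray over 5 cells = 2360  → 72.9575
row 1: Σ corner-gray over 5 cells = 2118  → 65.4762
row 2: Σ corner-gray over 5 cells = 1925  → 59.5098
row 3: Σ corner-gray over 5 cells = 2821  → 87.2089
row 4: Σ corner-gray over 5 cells = 2624  → 81.1188
row 5: Σ corner-gray over 5 cells = 2309  → 71.3809
row 6: Σ corner-gray over 5 cells = 2702  → 83.5301
Σ rows: total corner-gray = 16859  → 521.1822 mm³

521.182


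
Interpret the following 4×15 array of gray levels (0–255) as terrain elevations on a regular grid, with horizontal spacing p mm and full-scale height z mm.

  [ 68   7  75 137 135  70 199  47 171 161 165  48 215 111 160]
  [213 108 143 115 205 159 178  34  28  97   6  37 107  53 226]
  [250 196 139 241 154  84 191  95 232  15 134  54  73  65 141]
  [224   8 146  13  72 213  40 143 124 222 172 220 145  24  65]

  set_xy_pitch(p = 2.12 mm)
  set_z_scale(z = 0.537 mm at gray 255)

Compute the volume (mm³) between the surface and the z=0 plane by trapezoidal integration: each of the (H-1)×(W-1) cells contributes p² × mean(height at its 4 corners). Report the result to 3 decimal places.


height_mm = gray/255 × 0.537; cell vol = 2.12² × mean(4 corners)
unit = 2.12² × 0.537 / (4×255) = 0.00236617 mm³ per gray-sum
row 0: Σ corner-gray over 14 cells = 6289  → 14.8808
row 1: Σ corner-gray over 14 cells = 6716  → 15.8912
row 2: Σ corner-gray over 14 cells = 7110  → 16.8235
Σ rows: total corner-gray = 20115  → 47.5955 mm³

47.595


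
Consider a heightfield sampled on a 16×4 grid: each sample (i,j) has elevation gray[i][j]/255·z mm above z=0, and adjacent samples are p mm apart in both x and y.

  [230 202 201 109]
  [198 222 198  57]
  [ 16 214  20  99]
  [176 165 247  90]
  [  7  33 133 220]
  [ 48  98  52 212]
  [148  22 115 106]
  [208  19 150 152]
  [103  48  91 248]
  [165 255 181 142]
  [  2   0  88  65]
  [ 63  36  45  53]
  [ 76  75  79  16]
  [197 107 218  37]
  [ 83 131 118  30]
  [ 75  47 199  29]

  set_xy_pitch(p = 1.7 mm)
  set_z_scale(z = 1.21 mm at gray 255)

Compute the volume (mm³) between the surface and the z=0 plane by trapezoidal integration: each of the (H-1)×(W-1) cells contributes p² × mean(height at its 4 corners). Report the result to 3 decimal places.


height_mm = gray/255 × 1.21; cell vol = 1.7² × mean(4 corners)
unit = 1.7² × 1.21 / (4×255) = 0.00342833 mm³ per gray-sum
row 0: Σ corner-gray over 3 cells = 2240  → 7.6795
row 1: Σ corner-gray over 3 cells = 1678  → 5.7527
row 2: Σ corner-gray over 3 cells = 1673  → 5.7356
row 3: Σ corner-gray over 3 cells = 1649  → 5.6533
row 4: Σ corner-gray over 3 cells = 1119  → 3.8363
row 5: Σ corner-gray over 3 cells = 1088  → 3.7300
row 6: Σ corner-gray over 3 cells = 1226  → 4.2031
row 7: Σ corner-gray over 3 cells = 1327  → 4.5494
row 8: Σ corner-gray over 3 cells = 1808  → 6.1984
row 9: Σ corner-gray over 3 cells = 1422  → 4.8751
row 10: Σ corner-gray over 3 cells = 521  → 1.7862
row 11: Σ corner-gray over 3 cells = 678  → 2.3244
row 12: Σ corner-gray over 3 cells = 1284  → 4.4020
row 13: Σ corner-gray over 3 cells = 1495  → 5.1254
row 14: Σ corner-gray over 3 cells = 1207  → 4.1380
Σ rows: total corner-gray = 20415  → 69.9894 mm³

69.989


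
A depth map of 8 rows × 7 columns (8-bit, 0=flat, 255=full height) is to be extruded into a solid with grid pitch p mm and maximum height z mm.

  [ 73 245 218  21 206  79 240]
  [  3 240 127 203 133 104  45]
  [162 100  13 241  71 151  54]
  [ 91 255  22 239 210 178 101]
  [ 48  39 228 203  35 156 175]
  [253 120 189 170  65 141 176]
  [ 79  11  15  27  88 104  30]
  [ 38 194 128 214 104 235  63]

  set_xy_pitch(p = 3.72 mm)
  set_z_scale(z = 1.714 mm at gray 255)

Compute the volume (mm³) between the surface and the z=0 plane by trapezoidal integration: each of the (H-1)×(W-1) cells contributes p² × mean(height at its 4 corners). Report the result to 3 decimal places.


height_mm = gray/255 × 1.714; cell vol = 3.72² × mean(4 corners)
unit = 3.72² × 1.714 / (4×255) = 0.0232539 mm³ per gray-sum
row 0: Σ corner-gray over 6 cells = 3513  → 81.6911
row 1: Σ corner-gray over 6 cells = 3030  → 70.4594
row 2: Σ corner-gray over 6 cells = 3368  → 78.3193
row 3: Σ corner-gray over 6 cells = 3545  → 82.4352
row 4: Σ corner-gray over 6 cells = 3344  → 77.7612
row 5: Σ corner-gray over 6 cells = 2398  → 55.7629
row 6: Σ corner-gray over 6 cells = 2450  → 56.9722
Σ rows: total corner-gray = 21648  → 503.4013 mm³

503.401


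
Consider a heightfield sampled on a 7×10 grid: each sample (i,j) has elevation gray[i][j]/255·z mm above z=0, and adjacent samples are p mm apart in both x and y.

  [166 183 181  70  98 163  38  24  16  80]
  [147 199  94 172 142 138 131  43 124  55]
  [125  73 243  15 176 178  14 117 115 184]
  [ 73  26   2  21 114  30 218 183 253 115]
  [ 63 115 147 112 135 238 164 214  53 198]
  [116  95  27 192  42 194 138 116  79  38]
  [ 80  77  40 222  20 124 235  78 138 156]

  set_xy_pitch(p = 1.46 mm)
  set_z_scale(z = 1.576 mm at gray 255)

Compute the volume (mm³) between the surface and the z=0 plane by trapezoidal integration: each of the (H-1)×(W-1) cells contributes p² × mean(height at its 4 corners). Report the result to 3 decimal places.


height_mm = gray/255 × 1.576; cell vol = 1.46² × mean(4 corners)
unit = 1.46² × 1.576 / (4×255) = 0.00329353 mm³ per gray-sum
row 0: Σ corner-gray over 9 cells = 4080  → 13.4376
row 1: Σ corner-gray over 9 cells = 4459  → 14.6859
row 2: Σ corner-gray over 9 cells = 4053  → 13.3487
row 3: Σ corner-gray over 9 cells = 4499  → 14.8176
row 4: Σ corner-gray over 9 cells = 4537  → 14.9428
row 5: Σ corner-gray over 9 cells = 4024  → 13.2532
Σ rows: total corner-gray = 25652  → 84.4857 mm³

84.486


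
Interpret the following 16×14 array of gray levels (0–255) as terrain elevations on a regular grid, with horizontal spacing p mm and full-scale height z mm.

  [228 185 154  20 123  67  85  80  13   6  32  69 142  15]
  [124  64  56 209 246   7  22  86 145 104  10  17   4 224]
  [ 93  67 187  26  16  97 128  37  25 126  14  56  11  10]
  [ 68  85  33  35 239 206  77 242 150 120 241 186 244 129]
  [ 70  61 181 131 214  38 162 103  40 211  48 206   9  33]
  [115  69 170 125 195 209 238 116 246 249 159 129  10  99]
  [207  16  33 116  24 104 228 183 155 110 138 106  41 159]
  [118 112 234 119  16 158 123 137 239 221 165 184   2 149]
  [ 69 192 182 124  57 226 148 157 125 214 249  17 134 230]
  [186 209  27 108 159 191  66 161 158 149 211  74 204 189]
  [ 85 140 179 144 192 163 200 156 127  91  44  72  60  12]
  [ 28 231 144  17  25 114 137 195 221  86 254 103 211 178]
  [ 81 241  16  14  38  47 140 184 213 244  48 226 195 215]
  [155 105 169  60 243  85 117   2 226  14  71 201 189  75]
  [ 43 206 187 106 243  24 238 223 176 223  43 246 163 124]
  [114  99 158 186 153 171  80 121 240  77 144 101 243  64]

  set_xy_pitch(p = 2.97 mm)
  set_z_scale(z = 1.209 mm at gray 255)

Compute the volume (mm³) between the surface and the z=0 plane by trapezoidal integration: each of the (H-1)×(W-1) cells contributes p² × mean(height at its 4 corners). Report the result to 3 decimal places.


height_mm = gray/255 × 1.209; cell vol = 2.97² × mean(4 corners)
unit = 2.97² × 1.209 / (4×255) = 0.0104554 mm³ per gray-sum
row 0: Σ corner-gray over 13 cells = 4483  → 46.8714
row 1: Σ corner-gray over 13 cells = 3971  → 41.5182
row 2: Σ corner-gray over 13 cells = 5596  → 58.5082
row 3: Σ corner-gray over 13 cells = 6824  → 71.3474
row 4: Σ corner-gray over 13 cells = 6955  → 72.7170
row 5: Σ corner-gray over 13 cells = 6918  → 72.3302
row 6: Σ corner-gray over 13 cells = 6561  → 68.5976
row 7: Σ corner-gray over 13 cells = 7636  → 79.8371
row 8: Σ corner-gray over 13 cells = 7758  → 81.1127
row 9: Σ corner-gray over 13 cells = 7042  → 73.6267
row 10: Σ corner-gray over 13 cells = 6915  → 72.2988
row 11: Σ corner-gray over 13 cells = 7190  → 75.1740
row 12: Σ corner-gray over 13 cells = 6702  → 70.0718
row 13: Σ corner-gray over 13 cells = 7517  → 78.5929
row 14: Σ corner-gray over 13 cells = 8047  → 84.1343
Σ rows: total corner-gray = 100115  → 1046.7385 mm³

1046.738


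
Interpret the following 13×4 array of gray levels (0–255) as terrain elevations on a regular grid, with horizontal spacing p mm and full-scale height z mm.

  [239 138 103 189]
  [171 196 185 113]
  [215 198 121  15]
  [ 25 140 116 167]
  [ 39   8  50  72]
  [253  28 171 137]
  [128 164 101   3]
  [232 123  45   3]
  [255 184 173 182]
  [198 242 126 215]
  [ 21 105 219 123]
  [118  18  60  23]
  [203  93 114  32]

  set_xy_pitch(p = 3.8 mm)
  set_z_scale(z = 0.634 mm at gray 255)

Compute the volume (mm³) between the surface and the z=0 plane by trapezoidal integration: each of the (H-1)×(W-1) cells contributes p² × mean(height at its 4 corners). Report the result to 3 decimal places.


height_mm = gray/255 × 0.634; cell vol = 3.8² × mean(4 corners)
unit = 3.8² × 0.634 / (4×255) = 0.00897545 mm³ per gray-sum
row 0: Σ corner-gray over 3 cells = 1956  → 17.5560
row 1: Σ corner-gray over 3 cells = 1914  → 17.1790
row 2: Σ corner-gray over 3 cells = 1572  → 14.1094
row 3: Σ corner-gray over 3 cells = 931  → 8.3561
row 4: Σ corner-gray over 3 cells = 1015  → 9.1101
row 5: Σ corner-gray over 3 cells = 1449  → 13.0054
row 6: Σ corner-gray over 3 cells = 1232  → 11.0578
row 7: Σ corner-gray over 3 cells = 1722  → 15.4557
row 8: Σ corner-gray over 3 cells = 2300  → 20.6435
row 9: Σ corner-gray over 3 cells = 1941  → 17.4214
row 10: Σ corner-gray over 3 cells = 1089  → 9.7743
row 11: Σ corner-gray over 3 cells = 946  → 8.4908
Σ rows: total corner-gray = 18067  → 162.1595 mm³

162.159


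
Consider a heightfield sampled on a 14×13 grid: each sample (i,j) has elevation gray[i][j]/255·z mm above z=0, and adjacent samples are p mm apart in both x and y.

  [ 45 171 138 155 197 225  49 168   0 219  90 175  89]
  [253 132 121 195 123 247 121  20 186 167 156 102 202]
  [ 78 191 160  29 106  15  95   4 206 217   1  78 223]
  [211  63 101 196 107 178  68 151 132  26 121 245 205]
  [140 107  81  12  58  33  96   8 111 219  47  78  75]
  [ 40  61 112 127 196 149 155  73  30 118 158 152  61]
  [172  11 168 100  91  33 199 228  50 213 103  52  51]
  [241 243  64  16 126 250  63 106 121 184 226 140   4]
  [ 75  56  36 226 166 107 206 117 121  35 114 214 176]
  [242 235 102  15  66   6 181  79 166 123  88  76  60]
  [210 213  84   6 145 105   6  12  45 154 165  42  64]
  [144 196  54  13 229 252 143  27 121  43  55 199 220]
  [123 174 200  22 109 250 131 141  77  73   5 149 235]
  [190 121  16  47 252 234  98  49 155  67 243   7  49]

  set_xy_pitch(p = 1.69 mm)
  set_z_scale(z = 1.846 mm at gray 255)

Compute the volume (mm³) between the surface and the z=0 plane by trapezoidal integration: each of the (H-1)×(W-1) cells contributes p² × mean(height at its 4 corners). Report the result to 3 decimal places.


382.231

height_mm = gray/255 × 1.846; cell vol = 1.69² × mean(4 corners)
unit = 1.69² × 1.846 / (4×255) = 0.00516898 mm³ per gray-sum
row 0: Σ corner-gray over 12 cells = 6903  → 35.6815
row 1: Σ corner-gray over 12 cells = 6100  → 31.5308
row 2: Σ corner-gray over 12 cells = 5697  → 29.4477
row 3: Σ corner-gray over 12 cells = 5107  → 26.3980
row 4: Σ corner-gray over 12 cells = 4678  → 24.1805
row 5: Σ corner-gray over 12 cells = 5482  → 28.3364
row 6: Σ corner-gray over 12 cells = 6042  → 31.2310
row 7: Σ corner-gray over 12 cells = 6370  → 32.9264
row 8: Σ corner-gray over 12 cells = 5623  → 29.0652
row 9: Σ corner-gray over 12 cells = 4804  → 24.8318
row 10: Σ corner-gray over 12 cells = 5256  → 27.1682
row 11: Σ corner-gray over 12 cells = 6048  → 31.2620
row 12: Σ corner-gray over 12 cells = 5837  → 30.1713
Σ rows: total corner-gray = 73947  → 382.2306 mm³


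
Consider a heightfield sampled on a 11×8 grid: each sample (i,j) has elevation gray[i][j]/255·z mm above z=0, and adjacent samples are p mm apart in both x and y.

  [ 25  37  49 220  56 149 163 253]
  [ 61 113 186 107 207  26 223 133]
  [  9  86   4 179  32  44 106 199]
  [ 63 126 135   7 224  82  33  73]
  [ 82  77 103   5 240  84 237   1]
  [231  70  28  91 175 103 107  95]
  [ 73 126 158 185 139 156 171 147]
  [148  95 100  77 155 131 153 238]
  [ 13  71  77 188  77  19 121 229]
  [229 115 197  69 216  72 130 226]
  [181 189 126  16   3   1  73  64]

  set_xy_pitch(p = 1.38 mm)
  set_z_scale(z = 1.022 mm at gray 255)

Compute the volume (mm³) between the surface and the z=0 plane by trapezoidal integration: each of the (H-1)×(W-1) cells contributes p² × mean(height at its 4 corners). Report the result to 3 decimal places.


height_mm = gray/255 × 1.022; cell vol = 1.38² × mean(4 corners)
unit = 1.38² × 1.022 / (4×255) = 0.00190813 mm³ per gray-sum
row 0: Σ corner-gray over 7 cells = 3544  → 6.7624
row 1: Σ corner-gray over 7 cells = 3028  → 5.7778
row 2: Σ corner-gray over 7 cells = 2460  → 4.6940
row 3: Σ corner-gray over 7 cells = 2925  → 5.5813
row 4: Σ corner-gray over 7 cells = 3049  → 5.8179
row 5: Σ corner-gray over 7 cells = 3564  → 6.8006
row 6: Σ corner-gray over 7 cells = 3898  → 7.4379
row 7: Σ corner-gray over 7 cells = 3156  → 6.0221
row 8: Σ corner-gray over 7 cells = 3401  → 6.4896
row 9: Σ corner-gray over 7 cells = 3114  → 5.9419
Σ rows: total corner-gray = 32139  → 61.3255 mm³

61.326


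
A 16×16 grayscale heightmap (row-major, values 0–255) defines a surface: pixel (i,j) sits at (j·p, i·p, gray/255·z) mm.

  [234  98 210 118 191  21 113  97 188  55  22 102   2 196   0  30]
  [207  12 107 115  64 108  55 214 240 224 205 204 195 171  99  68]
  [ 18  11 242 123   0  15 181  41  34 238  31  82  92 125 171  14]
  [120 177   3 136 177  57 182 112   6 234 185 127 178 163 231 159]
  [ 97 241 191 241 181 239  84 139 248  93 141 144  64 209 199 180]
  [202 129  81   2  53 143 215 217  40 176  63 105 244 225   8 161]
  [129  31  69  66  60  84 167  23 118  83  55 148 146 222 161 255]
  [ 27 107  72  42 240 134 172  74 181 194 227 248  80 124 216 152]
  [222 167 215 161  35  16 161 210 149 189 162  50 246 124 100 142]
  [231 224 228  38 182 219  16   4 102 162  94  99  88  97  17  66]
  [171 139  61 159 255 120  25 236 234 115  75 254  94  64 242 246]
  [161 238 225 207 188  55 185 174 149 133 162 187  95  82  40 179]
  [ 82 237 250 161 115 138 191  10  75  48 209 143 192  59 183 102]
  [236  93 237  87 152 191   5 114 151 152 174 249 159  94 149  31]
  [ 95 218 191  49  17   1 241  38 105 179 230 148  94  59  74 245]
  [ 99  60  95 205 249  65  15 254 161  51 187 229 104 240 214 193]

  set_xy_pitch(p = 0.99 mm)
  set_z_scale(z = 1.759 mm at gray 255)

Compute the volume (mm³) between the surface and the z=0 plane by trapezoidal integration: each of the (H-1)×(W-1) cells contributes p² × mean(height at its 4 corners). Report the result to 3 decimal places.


height_mm = gray/255 × 1.759; cell vol = 0.99² × mean(4 corners)
unit = 0.99² × 1.759 / (4×255) = 0.00169019 mm³ per gray-sum
row 0: Σ corner-gray over 15 cells = 7391  → 12.4922
row 1: Σ corner-gray over 15 cells = 7105  → 12.0088
row 2: Σ corner-gray over 15 cells = 7019  → 11.8635
row 3: Σ corner-gray over 15 cells = 9320  → 15.7526
row 4: Σ corner-gray over 15 cells = 8870  → 14.9920
row 5: Σ corner-gray over 15 cells = 7015  → 11.8567
row 6: Σ corner-gray over 15 cells = 7651  → 12.9317
row 7: Σ corner-gray over 15 cells = 8735  → 14.7638
row 8: Σ corner-gray over 15 cells = 7771  → 13.1345
row 9: Σ corner-gray over 15 cells = 8000  → 13.5215
row 10: Σ corner-gray over 15 cells = 9143  → 15.4534
row 11: Σ corner-gray over 15 cells = 8786  → 14.8500
row 12: Σ corner-gray over 15 cells = 8487  → 14.3447
row 13: Σ corner-gray over 15 cells = 7909  → 13.3677
row 14: Σ corner-gray over 15 cells = 8178  → 13.8224
Σ rows: total corner-gray = 121380  → 205.1555 mm³

205.156


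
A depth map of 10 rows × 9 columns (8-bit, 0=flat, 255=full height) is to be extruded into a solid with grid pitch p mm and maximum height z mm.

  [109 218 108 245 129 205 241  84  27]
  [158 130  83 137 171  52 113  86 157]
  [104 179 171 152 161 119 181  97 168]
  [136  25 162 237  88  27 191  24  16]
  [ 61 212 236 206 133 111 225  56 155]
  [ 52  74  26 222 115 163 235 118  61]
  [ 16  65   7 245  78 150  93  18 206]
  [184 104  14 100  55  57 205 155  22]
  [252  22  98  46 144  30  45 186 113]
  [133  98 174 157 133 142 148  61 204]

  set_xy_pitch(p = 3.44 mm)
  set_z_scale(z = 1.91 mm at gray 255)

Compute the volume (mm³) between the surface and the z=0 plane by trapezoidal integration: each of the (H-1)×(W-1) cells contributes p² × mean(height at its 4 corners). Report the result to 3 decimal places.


776.030

height_mm = gray/255 × 1.91; cell vol = 3.44² × mean(4 corners)
unit = 3.44² × 1.91 / (4×255) = 0.022159 mm³ per gray-sum
row 0: Σ corner-gray over 8 cells = 4455  → 98.7183
row 1: Σ corner-gray over 8 cells = 4251  → 94.1979
row 2: Σ corner-gray over 8 cells = 4052  → 89.7883
row 3: Σ corner-gray over 8 cells = 4234  → 93.8212
row 4: Σ corner-gray over 8 cells = 4593  → 101.7763
row 5: Σ corner-gray over 8 cells = 3553  → 78.7309
row 6: Σ corner-gray over 8 cells = 3120  → 69.1361
row 7: Σ corner-gray over 8 cells = 3093  → 68.5378
row 8: Σ corner-gray over 8 cells = 3670  → 81.3235
Σ rows: total corner-gray = 35021  → 776.0302 mm³


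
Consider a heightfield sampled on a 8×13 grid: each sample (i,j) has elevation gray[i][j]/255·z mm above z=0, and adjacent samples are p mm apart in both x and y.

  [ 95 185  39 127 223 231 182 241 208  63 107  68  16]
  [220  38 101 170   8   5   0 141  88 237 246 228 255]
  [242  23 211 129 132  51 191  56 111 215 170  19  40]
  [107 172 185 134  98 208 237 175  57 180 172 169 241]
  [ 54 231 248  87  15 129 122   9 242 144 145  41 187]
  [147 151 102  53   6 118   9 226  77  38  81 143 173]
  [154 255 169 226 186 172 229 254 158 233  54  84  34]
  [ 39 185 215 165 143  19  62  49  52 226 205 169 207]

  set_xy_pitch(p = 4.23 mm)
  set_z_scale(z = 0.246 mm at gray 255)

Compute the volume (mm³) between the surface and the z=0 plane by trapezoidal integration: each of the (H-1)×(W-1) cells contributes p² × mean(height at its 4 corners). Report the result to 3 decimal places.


height_mm = gray/255 × 0.246; cell vol = 4.23² × mean(4 corners)
unit = 4.23² × 0.246 / (4×255) = 0.00431535 mm³ per gray-sum
row 0: Σ corner-gray over 12 cells = 6458  → 27.8685
row 1: Σ corner-gray over 12 cells = 5897  → 25.4476
row 2: Σ corner-gray over 12 cells = 6820  → 29.4307
row 3: Σ corner-gray over 12 cells = 6989  → 30.1600
row 4: Σ corner-gray over 12 cells = 5395  → 23.2813
row 5: Σ corner-gray over 12 cells = 6556  → 28.2914
row 6: Σ corner-gray over 12 cells = 7454  → 32.1666
Σ rows: total corner-gray = 45569  → 196.6460 mm³

196.646
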